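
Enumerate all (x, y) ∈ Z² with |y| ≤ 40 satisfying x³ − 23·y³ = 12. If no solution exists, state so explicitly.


The equation is x³ - 23y³ = 12. For fixed y, x³ = 23·y³ + 12, so a solution requires the RHS to be a perfect cube.
Strategy: iterate y from -40 to 40, compute RHS = 23·y³ + 12, and check whether it is a (positive or negative) perfect cube.
Check small values of y:
  y = 0: RHS = 12 is not a perfect cube.
  y = 1: RHS = 35 is not a perfect cube.
  y = -1: RHS = -11 is not a perfect cube.
  y = 2: RHS = 196 is not a perfect cube.
  y = -2: RHS = -172 is not a perfect cube.
  y = 3: RHS = 633 is not a perfect cube.
  y = -3: RHS = -609 is not a perfect cube.
Continuing the search up to |y| = 40 finds no solutions either.
No (x, y) in the scanned range satisfies the equation.

No integer solutions with |y| ≤ 40.


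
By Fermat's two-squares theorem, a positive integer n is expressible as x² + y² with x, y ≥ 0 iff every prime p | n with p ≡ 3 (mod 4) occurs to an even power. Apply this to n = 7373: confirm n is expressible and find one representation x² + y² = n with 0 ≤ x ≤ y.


Step 1: Factor n = 7373 = 73 · 101.
Step 2: Check the mod-4 condition on each prime factor: 73 ≡ 1 (mod 4), exponent 1; 101 ≡ 1 (mod 4), exponent 1.
All primes ≡ 3 (mod 4) appear to even exponent (or don't appear), so by the two-squares theorem n IS expressible as a sum of two squares.
Step 3: Build a representation. Here n = 73 · 101 is a product of primes ≡ 1 (mod 4). Each prime p ≡ 1 (mod 4) is itself a sum of two squares; find a² by testing p − a² for a perfect square:
  73: 73 − 1² = 72, 73 − 2² = 69, 73 − 3² = 64 = 8² ⇒ 73 = 3² + 8².
  101: 101 − 1² = 100 = 10² ⇒ 101 = 1² + 10².
  Combine using the Brahmagupta–Fibonacci identity (a² + b²)(c² + d²) = (ac − bd)² + (ad + bc)² = (ac + bd)² + (ad − bc)²:
  73 · 101 = 7373: from (3² + 8²)(1² + 10²), take (3·1 − 8·10, 3·10 + 8·1) = (3 − 80, 30 + 8) = (-77, 38); dropping signs (only squares matter) gives (77, 38); check 77² + 38² = 5929 + 1444 = 7373 ✓.
Step 4: Order so x ≤ y and verify: 38² + 77² = 1444 + 5929 = 7373 = n. ✓

n = 7373 = 38² + 77² (one valid representation with x ≤ y).


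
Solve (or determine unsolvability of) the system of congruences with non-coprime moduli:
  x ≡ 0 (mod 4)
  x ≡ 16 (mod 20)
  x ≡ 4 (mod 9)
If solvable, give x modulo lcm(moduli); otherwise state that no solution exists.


Moduli 4, 20, 9 are not pairwise coprime, so CRT works modulo lcm(m_i) when all pairwise compatibility conditions hold.
Pairwise compatibility: gcd(m_i, m_j) must divide a_i - a_j for every pair.
Merge one congruence at a time:
  Start: x ≡ 0 (mod 4).
  Combine with x ≡ 16 (mod 20): gcd(4, 20) = 4; 16 - 0 = 16, which IS divisible by 4, so compatible.
    Write x = 0 + 4·t and substitute into x ≡ 16 (mod 20): 4·t ≡ 16 − 0 = 16 (mod 20).
    Divide the congruence (and modulus) by g = 4: 1·t ≡ 4 (mod 5).
    So t ≡ 4 (mod 5).
    Then x = 0 + 4·4 = 16, valid modulo lcm(4, 20) = 20: x ≡ 16 (mod 20).
  Combine with x ≡ 4 (mod 9): gcd(20, 9) = 1; 4 - 16 = -12, which IS divisible by 1, so compatible.
    Write x = 16 + 20·t and substitute into x ≡ 4 (mod 9): 20·t ≡ 4 − 16 = -12 (mod 9).
    Reduce coefficients mod 9: 2·t ≡ 6 (mod 9).
    The inverse of 2 mod 9 is 5 (since 2·5 = 10 = 1·9 + 1), so t ≡ 5·6 = 30 ≡ 3 (mod 9).
    Then x = 16 + 20·3 = 76, valid modulo lcm(20, 9) = 180: x ≡ 76 (mod 180).
Verify: 76 mod 4 = 0, 76 mod 20 = 16, 76 mod 9 = 4.

x ≡ 76 (mod 180).


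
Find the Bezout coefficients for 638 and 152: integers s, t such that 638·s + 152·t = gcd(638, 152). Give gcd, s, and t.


Euclidean algorithm on (638, 152) — divide until remainder is 0:
  638 = 4 · 152 + 30
  152 = 5 · 30 + 2
  30 = 15 · 2 + 0
gcd(638, 152) = 2.
Track Bezout coefficients alongside the remainders: start with r₀ = 638 = a·1 + b·0 (s = 1, t = 0) and r₁ = 152 = a·0 + b·1 (s = 0, t = 1); each new remainder r_{k+1} = r_{k-1} − q_k·r_k inherits s_{k+1} = s_{k-1} − q_k·s_k, t_{k+1} = t_{k-1} − q_k·t_k, so r_k = a·s_k + b·t_k at every step:
  q = 4: r = 30, s = 1 − 4·0 = 1, t = 0 − 4·1 = -4  (check: 638·1 + 152·(-4) = 30)
  q = 5: r = 2, s = 0 − 5·1 = -5, t = 1 − 5·(-4) = 21  (check: 638·(-5) + 152·21 = 2)
The row with r = 2 (the gcd) gives the Bezout coefficients s = -5, t = 21.
Result: 638 · (-5) + 152 · (21) = 2.

gcd(638, 152) = 2; s = -5, t = 21 (check: 638·(-5) + 152·21 = 2).


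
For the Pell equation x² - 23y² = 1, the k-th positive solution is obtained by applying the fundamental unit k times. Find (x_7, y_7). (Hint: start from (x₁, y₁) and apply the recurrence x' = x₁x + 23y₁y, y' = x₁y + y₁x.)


Step 1: Find the fundamental solution (x₁, y₁) of x² - 23y² = 1.
  Expand √23 as a continued fraction. a₀ = ⌊√23⌋ = 4; iterate m_{k+1} = d_k·a_k − m_k, d_{k+1} = (23 − m_{k+1}²)/d_k, a_{k+1} = ⌊(a₀ + m_{k+1})/d_{k+1}⌋ (starting m₀ = 0, d₀ = 1), with convergents p_k = a_k·p_{k-1} + p_{k-2}, q_k = a_k·q_{k-1} + q_{k-2} (p₋₁ = 1, q₋₁ = 0):
  k = 0: a₀ = 4; p₀/q₀ = 4/1; p₀² − 23·q₀² = 16 − 23 = -7.
  k = 1: m = 4, d = 7, a = ⌊(4 + 4)/7⌋ = 1; p/q = (1·4 + 1)/(1·1 + 0) = 5/1; p² − 23·q² = 25 − 23 = 2.
  k = 2: m = 3, d = 2, a = ⌊(4 + 3)/2⌋ = 3; p/q = (3·5 + 4)/(3·1 + 1) = 19/4; p² − 23·q² = 361 − 368 = -7.
  k = 3: m = 3, d = 7, a = ⌊(4 + 3)/7⌋ = 1; p/q = (1·19 + 5)/(1·4 + 1) = 24/5; p² − 23·q² = 576 − 575 = 1.
  The first convergent with p² − 23·q² = 1 gives the fundamental solution (x₁, y₁) = (24, 5).
Step 2: Apply the recurrence (x_{n+1}, y_{n+1}) = (x₁x_n + 23y₁y_n, x₁y_n + y₁x_n) repeatedly.
  From (x_1, y_1) = (24, 5): x_2 = 24·24 + 23·5·5 = 1151; y_2 = 24·5 + 5·24 = 240.
  From (x_2, y_2) = (1151, 240): x_3 = 24·1151 + 23·5·240 = 55224; y_3 = 24·240 + 5·1151 = 11515.
  From (x_3, y_3) = (55224, 11515): x_4 = 24·55224 + 23·5·11515 = 2649601; y_4 = 24·11515 + 5·55224 = 552480.
  From (x_4, y_4) = (2649601, 552480): x_5 = 24·2649601 + 23·5·552480 = 127125624; y_5 = 24·552480 + 5·2649601 = 26507525.
  From (x_5, y_5) = (127125624, 26507525): x_6 = 24·127125624 + 23·5·26507525 = 6099380351; y_6 = 24·26507525 + 5·127125624 = 1271808720.
  From (x_6, y_6) = (6099380351, 1271808720): x_7 = 24·6099380351 + 23·5·1271808720 = 292643131224; y_7 = 24·1271808720 + 5·6099380351 = 61020311035.
Step 3: Verify x_7² - 23·y_7² = 85640002252587283738176 - 85640002252587283738175 = 1 (should be 1). ✓

(x_1, y_1) = (24, 5); (x_7, y_7) = (292643131224, 61020311035).


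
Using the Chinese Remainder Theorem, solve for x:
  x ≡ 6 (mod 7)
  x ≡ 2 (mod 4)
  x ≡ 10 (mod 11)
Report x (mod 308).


Moduli 7, 4, 11 are pairwise coprime; by CRT there is a unique solution modulo M = 7 · 4 · 11 = 308.
Solve pairwise, accumulating the modulus:
  Start with x ≡ 6 (mod 7).
  Combine with x ≡ 2 (mod 4): since gcd(7, 4) = 1, we get a unique residue mod 28.
    Write x = 6 + 7·t and substitute into x ≡ 2 (mod 4): 7·t ≡ 2 − 6 = -4 (mod 4).
    Reduce coefficients mod 4: 3·t ≡ 0 (mod 4).
    The inverse of 3 mod 4 is 3 (since 3·3 = 9 = 2·4 + 1), so t ≡ 3·0 = 0 ≡ 0 (mod 4).
    Then x = 6 + 7·0 = 6, valid modulo lcm(7, 4) = 28: x ≡ 6 (mod 28).
  Combine with x ≡ 10 (mod 11): since gcd(28, 11) = 1, we get a unique residue mod 308.
    Write x = 6 + 28·t and substitute into x ≡ 10 (mod 11): 28·t ≡ 10 − 6 = 4 (mod 11).
    Reduce coefficients mod 11: 6·t ≡ 4 (mod 11).
    The inverse of 6 mod 11 is 2 (since 6·2 = 12 = 1·11 + 1), so t ≡ 2·4 = 8 ≡ 8 (mod 11).
    Then x = 6 + 28·8 = 230, valid modulo lcm(28, 11) = 308: x ≡ 230 (mod 308).
Verify: 230 mod 7 = 6 ✓, 230 mod 4 = 2 ✓, 230 mod 11 = 10 ✓.

x ≡ 230 (mod 308).


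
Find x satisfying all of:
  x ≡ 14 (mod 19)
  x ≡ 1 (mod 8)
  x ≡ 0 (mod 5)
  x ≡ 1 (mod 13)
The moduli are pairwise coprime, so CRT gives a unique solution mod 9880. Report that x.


Product of moduli M = 19 · 8 · 5 · 13 = 9880.
Merge one congruence at a time:
  Start: x ≡ 14 (mod 19).
  Combine with x ≡ 1 (mod 8); new modulus lcm = 152.
    Write x = 14 + 19·t and substitute into x ≡ 1 (mod 8): 19·t ≡ 1 − 14 = -13 (mod 8).
    Reduce coefficients mod 8: 3·t ≡ 3 (mod 8).
    The inverse of 3 mod 8 is 3 (since 3·3 = 9 = 1·8 + 1), so t ≡ 3·3 = 9 ≡ 1 (mod 8).
    Then x = 14 + 19·1 = 33, valid modulo lcm(19, 8) = 152: x ≡ 33 (mod 152).
  Combine with x ≡ 0 (mod 5); new modulus lcm = 760.
    Write x = 33 + 152·t and substitute into x ≡ 0 (mod 5): 152·t ≡ 0 − 33 = -33 (mod 5).
    Reduce coefficients mod 5: 2·t ≡ 2 (mod 5).
    The inverse of 2 mod 5 is 3 (since 2·3 = 6 = 1·5 + 1), so t ≡ 3·2 = 6 ≡ 1 (mod 5).
    Then x = 33 + 152·1 = 185, valid modulo lcm(152, 5) = 760: x ≡ 185 (mod 760).
  Combine with x ≡ 1 (mod 13); new modulus lcm = 9880.
    Write x = 185 + 760·t and substitute into x ≡ 1 (mod 13): 760·t ≡ 1 − 185 = -184 (mod 13).
    Reduce coefficients mod 13: 6·t ≡ 11 (mod 13).
    The inverse of 6 mod 13 is 11 (since 6·11 = 66 = 5·13 + 1), so t ≡ 11·11 = 121 ≡ 4 (mod 13).
    Then x = 185 + 760·4 = 3225, valid modulo lcm(760, 13) = 9880: x ≡ 3225 (mod 9880).
Verify against each original: 3225 mod 19 = 14, 3225 mod 8 = 1, 3225 mod 5 = 0, 3225 mod 13 = 1.

x ≡ 3225 (mod 9880).


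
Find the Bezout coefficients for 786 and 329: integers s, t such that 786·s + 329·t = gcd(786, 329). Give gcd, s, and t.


Euclidean algorithm on (786, 329) — divide until remainder is 0:
  786 = 2 · 329 + 128
  329 = 2 · 128 + 73
  128 = 1 · 73 + 55
  73 = 1 · 55 + 18
  55 = 3 · 18 + 1
  18 = 18 · 1 + 0
gcd(786, 329) = 1.
Track Bezout coefficients alongside the remainders: start with r₀ = 786 = a·1 + b·0 (s = 1, t = 0) and r₁ = 329 = a·0 + b·1 (s = 0, t = 1); each new remainder r_{k+1} = r_{k-1} − q_k·r_k inherits s_{k+1} = s_{k-1} − q_k·s_k, t_{k+1} = t_{k-1} − q_k·t_k, so r_k = a·s_k + b·t_k at every step:
  q = 2: r = 128, s = 1 − 2·0 = 1, t = 0 − 2·1 = -2  (check: 786·1 + 329·(-2) = 128)
  q = 2: r = 73, s = 0 − 2·1 = -2, t = 1 − 2·(-2) = 5  (check: 786·(-2) + 329·5 = 73)
  q = 1: r = 55, s = 1 − 1·(-2) = 3, t = -2 − 1·5 = -7  (check: 786·3 + 329·(-7) = 55)
  q = 1: r = 18, s = -2 − 1·3 = -5, t = 5 − 1·(-7) = 12  (check: 786·(-5) + 329·12 = 18)
  q = 3: r = 1, s = 3 − 3·(-5) = 18, t = -7 − 3·12 = -43  (check: 786·18 + 329·(-43) = 1)
The row with r = 1 (the gcd) gives the Bezout coefficients s = 18, t = -43.
Result: 786 · (18) + 329 · (-43) = 1.

gcd(786, 329) = 1; s = 18, t = -43 (check: 786·18 + 329·(-43) = 1).


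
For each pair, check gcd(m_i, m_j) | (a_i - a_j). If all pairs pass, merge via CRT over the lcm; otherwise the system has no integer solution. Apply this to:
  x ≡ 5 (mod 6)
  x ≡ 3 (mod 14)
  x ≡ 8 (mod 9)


Moduli 6, 14, 9 are not pairwise coprime, so CRT works modulo lcm(m_i) when all pairwise compatibility conditions hold.
Pairwise compatibility: gcd(m_i, m_j) must divide a_i - a_j for every pair.
Merge one congruence at a time:
  Start: x ≡ 5 (mod 6).
  Combine with x ≡ 3 (mod 14): gcd(6, 14) = 2; 3 - 5 = -2, which IS divisible by 2, so compatible.
    Write x = 5 + 6·t and substitute into x ≡ 3 (mod 14): 6·t ≡ 3 − 5 = -2 (mod 14).
    Divide the congruence (and modulus) by g = 2: 3·t ≡ -1 (mod 7).
    Reduce coefficients mod 7: 3·t ≡ 6 (mod 7).
    The inverse of 3 mod 7 is 5 (since 3·5 = 15 = 2·7 + 1), so t ≡ 5·6 = 30 ≡ 2 (mod 7).
    Then x = 5 + 6·2 = 17, valid modulo lcm(6, 14) = 42: x ≡ 17 (mod 42).
  Combine with x ≡ 8 (mod 9): gcd(42, 9) = 3; 8 - 17 = -9, which IS divisible by 3, so compatible.
    Write x = 17 + 42·t and substitute into x ≡ 8 (mod 9): 42·t ≡ 8 − 17 = -9 (mod 9).
    Divide the congruence (and modulus) by g = 3: 14·t ≡ -3 (mod 3).
    Reduce coefficients mod 3: 2·t ≡ 0 (mod 3).
    The inverse of 2 mod 3 is 2 (since 2·2 = 4 = 1·3 + 1), so t ≡ 2·0 = 0 ≡ 0 (mod 3).
    Then x = 17 + 42·0 = 17, valid modulo lcm(42, 9) = 126: x ≡ 17 (mod 126).
Verify: 17 mod 6 = 5, 17 mod 14 = 3, 17 mod 9 = 8.

x ≡ 17 (mod 126).


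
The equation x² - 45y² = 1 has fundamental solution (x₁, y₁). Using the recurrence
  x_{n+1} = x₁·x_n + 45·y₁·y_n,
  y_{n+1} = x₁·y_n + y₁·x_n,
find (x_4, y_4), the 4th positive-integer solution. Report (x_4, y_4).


Step 1: Find the fundamental solution (x₁, y₁) of x² - 45y² = 1.
  Expand √45 as a continued fraction. a₀ = ⌊√45⌋ = 6; iterate m_{k+1} = d_k·a_k − m_k, d_{k+1} = (45 − m_{k+1}²)/d_k, a_{k+1} = ⌊(a₀ + m_{k+1})/d_{k+1}⌋ (starting m₀ = 0, d₀ = 1), with convergents p_k = a_k·p_{k-1} + p_{k-2}, q_k = a_k·q_{k-1} + q_{k-2} (p₋₁ = 1, q₋₁ = 0):
  k = 0: a₀ = 6; p₀/q₀ = 6/1; p₀² − 45·q₀² = 36 − 45 = -9.
  k = 1: m = 6, d = 9, a = ⌊(6 + 6)/9⌋ = 1; p/q = (1·6 + 1)/(1·1 + 0) = 7/1; p² − 45·q² = 49 − 45 = 4.
  k = 2: m = 3, d = 4, a = ⌊(6 + 3)/4⌋ = 2; p/q = (2·7 + 6)/(2·1 + 1) = 20/3; p² − 45·q² = 400 − 405 = -5.
  k = 3: m = 5, d = 5, a = ⌊(6 + 5)/5⌋ = 2; p/q = (2·20 + 7)/(2·3 + 1) = 47/7; p² − 45·q² = 2209 − 2205 = 4.
  k = 4: m = 5, d = 4, a = ⌊(6 + 5)/4⌋ = 2; p/q = (2·47 + 20)/(2·7 + 3) = 114/17; p² − 45·q² = 12996 − 13005 = -9.
  k = 5: m = 3, d = 9, a = ⌊(6 + 3)/9⌋ = 1; p/q = (1·114 + 47)/(1·17 + 7) = 161/24; p² − 45·q² = 25921 − 25920 = 1.
  The first convergent with p² − 45·q² = 1 gives the fundamental solution (x₁, y₁) = (161, 24).
Step 2: Apply the recurrence (x_{n+1}, y_{n+1}) = (x₁x_n + 45y₁y_n, x₁y_n + y₁x_n) repeatedly.
  From (x_1, y_1) = (161, 24): x_2 = 161·161 + 45·24·24 = 51841; y_2 = 161·24 + 24·161 = 7728.
  From (x_2, y_2) = (51841, 7728): x_3 = 161·51841 + 45·24·7728 = 16692641; y_3 = 161·7728 + 24·51841 = 2488392.
  From (x_3, y_3) = (16692641, 2488392): x_4 = 161·16692641 + 45·24·2488392 = 5374978561; y_4 = 161·2488392 + 24·16692641 = 801254496.
Step 3: Verify x_4² - 45·y_4² = 28890394531209630721 - 28890394531209630720 = 1 (should be 1). ✓

(x_1, y_1) = (161, 24); (x_4, y_4) = (5374978561, 801254496).


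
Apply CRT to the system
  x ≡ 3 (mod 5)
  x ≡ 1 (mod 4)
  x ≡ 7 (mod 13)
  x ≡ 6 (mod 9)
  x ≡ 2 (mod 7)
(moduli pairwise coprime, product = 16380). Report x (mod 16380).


Product of moduli M = 5 · 4 · 13 · 9 · 7 = 16380.
Merge one congruence at a time:
  Start: x ≡ 3 (mod 5).
  Combine with x ≡ 1 (mod 4); new modulus lcm = 20.
    Write x = 3 + 5·t and substitute into x ≡ 1 (mod 4): 5·t ≡ 1 − 3 = -2 (mod 4).
    Reduce coefficients mod 4: 1·t ≡ 2 (mod 4).
    So t ≡ 2 (mod 4).
    Then x = 3 + 5·2 = 13, valid modulo lcm(5, 4) = 20: x ≡ 13 (mod 20).
  Combine with x ≡ 7 (mod 13); new modulus lcm = 260.
    Write x = 13 + 20·t and substitute into x ≡ 7 (mod 13): 20·t ≡ 7 − 13 = -6 (mod 13).
    Reduce coefficients mod 13: 7·t ≡ 7 (mod 13).
    The inverse of 7 mod 13 is 2 (since 7·2 = 14 = 1·13 + 1), so t ≡ 2·7 = 14 ≡ 1 (mod 13).
    Then x = 13 + 20·1 = 33, valid modulo lcm(20, 13) = 260: x ≡ 33 (mod 260).
  Combine with x ≡ 6 (mod 9); new modulus lcm = 2340.
    Write x = 33 + 260·t and substitute into x ≡ 6 (mod 9): 260·t ≡ 6 − 33 = -27 (mod 9).
    Reduce coefficients mod 9: 8·t ≡ 0 (mod 9).
    The inverse of 8 mod 9 is 8 (since 8·8 = 64 = 7·9 + 1), so t ≡ 8·0 = 0 ≡ 0 (mod 9).
    Then x = 33 + 260·0 = 33, valid modulo lcm(260, 9) = 2340: x ≡ 33 (mod 2340).
  Combine with x ≡ 2 (mod 7); new modulus lcm = 16380.
    Write x = 33 + 2340·t and substitute into x ≡ 2 (mod 7): 2340·t ≡ 2 − 33 = -31 (mod 7).
    Reduce coefficients mod 7: 2·t ≡ 4 (mod 7).
    The inverse of 2 mod 7 is 4 (since 2·4 = 8 = 1·7 + 1), so t ≡ 4·4 = 16 ≡ 2 (mod 7).
    Then x = 33 + 2340·2 = 4713, valid modulo lcm(2340, 7) = 16380: x ≡ 4713 (mod 16380).
Verify against each original: 4713 mod 5 = 3, 4713 mod 4 = 1, 4713 mod 13 = 7, 4713 mod 9 = 6, 4713 mod 7 = 2.

x ≡ 4713 (mod 16380).


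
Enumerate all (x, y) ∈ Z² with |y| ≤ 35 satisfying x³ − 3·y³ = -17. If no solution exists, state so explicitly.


The equation is x³ - 3y³ = -17. For fixed y, x³ = 3·y³ − 17, so a solution requires the RHS to be a perfect cube.
Strategy: iterate y from -35 to 35, compute RHS = 3·y³ − 17, and check whether it is a (positive or negative) perfect cube.
Check small values of y:
  y = 0: RHS = -17 is not a perfect cube.
  y = 1: RHS = -14 is not a perfect cube.
  y = -1: RHS = -20 is not a perfect cube.
  y = 2: RHS = 7 is not a perfect cube.
  y = -2: RHS = -41 is not a perfect cube.
  y = 3: RHS = 64 = (4)³ ⇒ x = 4 works.
  y = -3: RHS = -98 is not a perfect cube.
Continuing the search up to |y| = 35 finds no further solutions beyond those listed.
Collected solutions: (4, 3).

Solutions (with |y| ≤ 35): (4, 3).


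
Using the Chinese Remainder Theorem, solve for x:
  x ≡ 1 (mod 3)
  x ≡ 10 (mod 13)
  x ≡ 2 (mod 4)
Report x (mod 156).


Moduli 3, 13, 4 are pairwise coprime; by CRT there is a unique solution modulo M = 3 · 13 · 4 = 156.
Solve pairwise, accumulating the modulus:
  Start with x ≡ 1 (mod 3).
  Combine with x ≡ 10 (mod 13): since gcd(3, 13) = 1, we get a unique residue mod 39.
    Write x = 1 + 3·t and substitute into x ≡ 10 (mod 13): 3·t ≡ 10 − 1 = 9 (mod 13).
    The inverse of 3 mod 13 is 9 (since 3·9 = 27 = 2·13 + 1), so t ≡ 9·9 = 81 ≡ 3 (mod 13).
    Then x = 1 + 3·3 = 10, valid modulo lcm(3, 13) = 39: x ≡ 10 (mod 39).
  Combine with x ≡ 2 (mod 4): since gcd(39, 4) = 1, we get a unique residue mod 156.
    Write x = 10 + 39·t and substitute into x ≡ 2 (mod 4): 39·t ≡ 2 − 10 = -8 (mod 4).
    Reduce coefficients mod 4: 3·t ≡ 0 (mod 4).
    The inverse of 3 mod 4 is 3 (since 3·3 = 9 = 2·4 + 1), so t ≡ 3·0 = 0 ≡ 0 (mod 4).
    Then x = 10 + 39·0 = 10, valid modulo lcm(39, 4) = 156: x ≡ 10 (mod 156).
Verify: 10 mod 3 = 1 ✓, 10 mod 13 = 10 ✓, 10 mod 4 = 2 ✓.

x ≡ 10 (mod 156).


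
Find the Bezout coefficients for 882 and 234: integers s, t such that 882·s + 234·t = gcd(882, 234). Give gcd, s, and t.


Euclidean algorithm on (882, 234) — divide until remainder is 0:
  882 = 3 · 234 + 180
  234 = 1 · 180 + 54
  180 = 3 · 54 + 18
  54 = 3 · 18 + 0
gcd(882, 234) = 18.
Track Bezout coefficients alongside the remainders: start with r₀ = 882 = a·1 + b·0 (s = 1, t = 0) and r₁ = 234 = a·0 + b·1 (s = 0, t = 1); each new remainder r_{k+1} = r_{k-1} − q_k·r_k inherits s_{k+1} = s_{k-1} − q_k·s_k, t_{k+1} = t_{k-1} − q_k·t_k, so r_k = a·s_k + b·t_k at every step:
  q = 3: r = 180, s = 1 − 3·0 = 1, t = 0 − 3·1 = -3  (check: 882·1 + 234·(-3) = 180)
  q = 1: r = 54, s = 0 − 1·1 = -1, t = 1 − 1·(-3) = 4  (check: 882·(-1) + 234·4 = 54)
  q = 3: r = 18, s = 1 − 3·(-1) = 4, t = -3 − 3·4 = -15  (check: 882·4 + 234·(-15) = 18)
The row with r = 18 (the gcd) gives the Bezout coefficients s = 4, t = -15.
Result: 882 · (4) + 234 · (-15) = 18.

gcd(882, 234) = 18; s = 4, t = -15 (check: 882·4 + 234·(-15) = 18).


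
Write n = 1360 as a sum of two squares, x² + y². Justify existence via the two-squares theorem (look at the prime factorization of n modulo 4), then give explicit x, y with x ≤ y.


Step 1: Factor n = 1360 = 2^4 · 5 · 17.
Step 2: Check the mod-4 condition on each prime factor: 2 = 2 (special); 5 ≡ 1 (mod 4), exponent 1; 17 ≡ 1 (mod 4), exponent 1.
All primes ≡ 3 (mod 4) appear to even exponent (or don't appear), so by the two-squares theorem n IS expressible as a sum of two squares.
Step 3: Build a representation. Group n = k² · m with k = 4 and m = 5 · 17 = 85 (a product of primes ≡ 1 (mod 4)); a representation of m scales to one of n via (k·x)² + (k·y)² = k²(x² + y²). Each prime p ≡ 1 (mod 4) is itself a sum of two squares; find a² by testing p − a² for a perfect square:
  5: 5 − 1² = 4 = 2² ⇒ 5 = 1² + 2².
  17: 17 − 1² = 16 = 4² ⇒ 17 = 1² + 4².
  Combine using the Brahmagupta–Fibonacci identity (a² + b²)(c² + d²) = (ac − bd)² + (ad + bc)² = (ac + bd)² + (ad − bc)²:
  5 · 17 = 85: from (1² + 2²)(1² + 4²), take (1·1 − 2·4, 1·4 + 2·1) = (1 − 8, 4 + 2) = (-7, 6); dropping signs (only squares matter) gives (7, 6); check 7² + 6² = 49 + 36 = 85 ✓.
  Scale by k = 4: (4·7, 4·6) = (28, 24).
Step 4: Order so x ≤ y and verify: 24² + 28² = 576 + 784 = 1360 = n. ✓

n = 1360 = 24² + 28² (one valid representation with x ≤ y).


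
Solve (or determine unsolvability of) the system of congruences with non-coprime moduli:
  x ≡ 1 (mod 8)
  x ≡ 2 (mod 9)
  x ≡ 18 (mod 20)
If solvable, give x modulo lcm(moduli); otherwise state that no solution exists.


Moduli 8, 9, 20 are not pairwise coprime, so CRT works modulo lcm(m_i) when all pairwise compatibility conditions hold.
Pairwise compatibility: gcd(m_i, m_j) must divide a_i - a_j for every pair.
Merge one congruence at a time:
  Start: x ≡ 1 (mod 8).
  Combine with x ≡ 2 (mod 9): gcd(8, 9) = 1; 2 - 1 = 1, which IS divisible by 1, so compatible.
    Write x = 1 + 8·t and substitute into x ≡ 2 (mod 9): 8·t ≡ 2 − 1 = 1 (mod 9).
    The inverse of 8 mod 9 is 8 (since 8·8 = 64 = 7·9 + 1), so t ≡ 8·1 = 8 ≡ 8 (mod 9).
    Then x = 1 + 8·8 = 65, valid modulo lcm(8, 9) = 72: x ≡ 65 (mod 72).
  Combine with x ≡ 18 (mod 20): gcd(72, 20) = 4, and 18 - 65 = -47 is NOT divisible by 4.
    ⇒ system is inconsistent (no integer solution).

No solution (the system is inconsistent).


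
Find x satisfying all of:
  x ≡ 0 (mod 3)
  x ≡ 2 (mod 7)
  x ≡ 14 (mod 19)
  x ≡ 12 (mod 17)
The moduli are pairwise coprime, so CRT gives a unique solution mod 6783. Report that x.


Product of moduli M = 3 · 7 · 19 · 17 = 6783.
Merge one congruence at a time:
  Start: x ≡ 0 (mod 3).
  Combine with x ≡ 2 (mod 7); new modulus lcm = 21.
    Write x = 0 + 3·t and substitute into x ≡ 2 (mod 7): 3·t ≡ 2 − 0 = 2 (mod 7).
    The inverse of 3 mod 7 is 5 (since 3·5 = 15 = 2·7 + 1), so t ≡ 5·2 = 10 ≡ 3 (mod 7).
    Then x = 0 + 3·3 = 9, valid modulo lcm(3, 7) = 21: x ≡ 9 (mod 21).
  Combine with x ≡ 14 (mod 19); new modulus lcm = 399.
    Write x = 9 + 21·t and substitute into x ≡ 14 (mod 19): 21·t ≡ 14 − 9 = 5 (mod 19).
    Reduce coefficients mod 19: 2·t ≡ 5 (mod 19).
    The inverse of 2 mod 19 is 10 (since 2·10 = 20 = 1·19 + 1), so t ≡ 10·5 = 50 ≡ 12 (mod 19).
    Then x = 9 + 21·12 = 261, valid modulo lcm(21, 19) = 399: x ≡ 261 (mod 399).
  Combine with x ≡ 12 (mod 17); new modulus lcm = 6783.
    Write x = 261 + 399·t and substitute into x ≡ 12 (mod 17): 399·t ≡ 12 − 261 = -249 (mod 17).
    Reduce coefficients mod 17: 8·t ≡ 6 (mod 17).
    The inverse of 8 mod 17 is 15 (since 8·15 = 120 = 7·17 + 1), so t ≡ 15·6 = 90 ≡ 5 (mod 17).
    Then x = 261 + 399·5 = 2256, valid modulo lcm(399, 17) = 6783: x ≡ 2256 (mod 6783).
Verify against each original: 2256 mod 3 = 0, 2256 mod 7 = 2, 2256 mod 19 = 14, 2256 mod 17 = 12.

x ≡ 2256 (mod 6783).


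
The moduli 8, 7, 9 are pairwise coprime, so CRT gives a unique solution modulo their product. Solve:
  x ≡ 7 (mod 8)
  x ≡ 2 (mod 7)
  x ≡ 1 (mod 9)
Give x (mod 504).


Moduli 8, 7, 9 are pairwise coprime; by CRT there is a unique solution modulo M = 8 · 7 · 9 = 504.
Solve pairwise, accumulating the modulus:
  Start with x ≡ 7 (mod 8).
  Combine with x ≡ 2 (mod 7): since gcd(8, 7) = 1, we get a unique residue mod 56.
    Write x = 7 + 8·t and substitute into x ≡ 2 (mod 7): 8·t ≡ 2 − 7 = -5 (mod 7).
    Reduce coefficients mod 7: 1·t ≡ 2 (mod 7).
    So t ≡ 2 (mod 7).
    Then x = 7 + 8·2 = 23, valid modulo lcm(8, 7) = 56: x ≡ 23 (mod 56).
  Combine with x ≡ 1 (mod 9): since gcd(56, 9) = 1, we get a unique residue mod 504.
    Write x = 23 + 56·t and substitute into x ≡ 1 (mod 9): 56·t ≡ 1 − 23 = -22 (mod 9).
    Reduce coefficients mod 9: 2·t ≡ 5 (mod 9).
    The inverse of 2 mod 9 is 5 (since 2·5 = 10 = 1·9 + 1), so t ≡ 5·5 = 25 ≡ 7 (mod 9).
    Then x = 23 + 56·7 = 415, valid modulo lcm(56, 9) = 504: x ≡ 415 (mod 504).
Verify: 415 mod 8 = 7 ✓, 415 mod 7 = 2 ✓, 415 mod 9 = 1 ✓.

x ≡ 415 (mod 504).


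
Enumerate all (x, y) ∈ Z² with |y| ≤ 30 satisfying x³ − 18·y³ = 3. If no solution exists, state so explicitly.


The equation is x³ - 18y³ = 3. For fixed y, x³ = 18·y³ + 3, so a solution requires the RHS to be a perfect cube.
Strategy: iterate y from -30 to 30, compute RHS = 18·y³ + 3, and check whether it is a (positive or negative) perfect cube.
Check small values of y:
  y = 0: RHS = 3 is not a perfect cube.
  y = 1: RHS = 21 is not a perfect cube.
  y = -1: RHS = -15 is not a perfect cube.
  y = 2: RHS = 147 is not a perfect cube.
  y = -2: RHS = -141 is not a perfect cube.
  y = 3: RHS = 489 is not a perfect cube.
  y = -3: RHS = -483 is not a perfect cube.
Continuing the search up to |y| = 30 finds no solutions either.
No (x, y) in the scanned range satisfies the equation.

No integer solutions with |y| ≤ 30.


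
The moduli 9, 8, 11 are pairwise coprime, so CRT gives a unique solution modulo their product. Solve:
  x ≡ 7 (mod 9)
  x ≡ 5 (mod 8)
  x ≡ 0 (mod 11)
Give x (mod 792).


Moduli 9, 8, 11 are pairwise coprime; by CRT there is a unique solution modulo M = 9 · 8 · 11 = 792.
Solve pairwise, accumulating the modulus:
  Start with x ≡ 7 (mod 9).
  Combine with x ≡ 5 (mod 8): since gcd(9, 8) = 1, we get a unique residue mod 72.
    Write x = 7 + 9·t and substitute into x ≡ 5 (mod 8): 9·t ≡ 5 − 7 = -2 (mod 8).
    Reduce coefficients mod 8: 1·t ≡ 6 (mod 8).
    So t ≡ 6 (mod 8).
    Then x = 7 + 9·6 = 61, valid modulo lcm(9, 8) = 72: x ≡ 61 (mod 72).
  Combine with x ≡ 0 (mod 11): since gcd(72, 11) = 1, we get a unique residue mod 792.
    Write x = 61 + 72·t and substitute into x ≡ 0 (mod 11): 72·t ≡ 0 − 61 = -61 (mod 11).
    Reduce coefficients mod 11: 6·t ≡ 5 (mod 11).
    The inverse of 6 mod 11 is 2 (since 6·2 = 12 = 1·11 + 1), so t ≡ 2·5 = 10 ≡ 10 (mod 11).
    Then x = 61 + 72·10 = 781, valid modulo lcm(72, 11) = 792: x ≡ 781 (mod 792).
Verify: 781 mod 9 = 7 ✓, 781 mod 8 = 5 ✓, 781 mod 11 = 0 ✓.

x ≡ 781 (mod 792).


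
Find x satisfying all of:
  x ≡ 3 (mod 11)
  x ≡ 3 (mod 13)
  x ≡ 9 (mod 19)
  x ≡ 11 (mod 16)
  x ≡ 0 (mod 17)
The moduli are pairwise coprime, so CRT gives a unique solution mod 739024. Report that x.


Product of moduli M = 11 · 13 · 19 · 16 · 17 = 739024.
Merge one congruence at a time:
  Start: x ≡ 3 (mod 11).
  Combine with x ≡ 3 (mod 13); new modulus lcm = 143.
    Write x = 3 + 11·t and substitute into x ≡ 3 (mod 13): 11·t ≡ 3 − 3 = 0 (mod 13).
    The inverse of 11 mod 13 is 6 (since 11·6 = 66 = 5·13 + 1), so t ≡ 6·0 = 0 ≡ 0 (mod 13).
    Then x = 3 + 11·0 = 3, valid modulo lcm(11, 13) = 143: x ≡ 3 (mod 143).
  Combine with x ≡ 9 (mod 19); new modulus lcm = 2717.
    Write x = 3 + 143·t and substitute into x ≡ 9 (mod 19): 143·t ≡ 9 − 3 = 6 (mod 19).
    Reduce coefficients mod 19: 10·t ≡ 6 (mod 19).
    The inverse of 10 mod 19 is 2 (since 10·2 = 20 = 1·19 + 1), so t ≡ 2·6 = 12 ≡ 12 (mod 19).
    Then x = 3 + 143·12 = 1719, valid modulo lcm(143, 19) = 2717: x ≡ 1719 (mod 2717).
  Combine with x ≡ 11 (mod 16); new modulus lcm = 43472.
    Write x = 1719 + 2717·t and substitute into x ≡ 11 (mod 16): 2717·t ≡ 11 − 1719 = -1708 (mod 16).
    Reduce coefficients mod 16: 13·t ≡ 4 (mod 16).
    The inverse of 13 mod 16 is 5 (since 13·5 = 65 = 4·16 + 1), so t ≡ 5·4 = 20 ≡ 4 (mod 16).
    Then x = 1719 + 2717·4 = 12587, valid modulo lcm(2717, 16) = 43472: x ≡ 12587 (mod 43472).
  Combine with x ≡ 0 (mod 17); new modulus lcm = 739024.
    Write x = 12587 + 43472·t and substitute into x ≡ 0 (mod 17): 43472·t ≡ 0 − 12587 = -12587 (mod 17).
    Reduce coefficients mod 17: 3·t ≡ 10 (mod 17).
    The inverse of 3 mod 17 is 6 (since 3·6 = 18 = 1·17 + 1), so t ≡ 6·10 = 60 ≡ 9 (mod 17).
    Then x = 12587 + 43472·9 = 403835, valid modulo lcm(43472, 17) = 739024: x ≡ 403835 (mod 739024).
Verify against each original: 403835 mod 11 = 3, 403835 mod 13 = 3, 403835 mod 19 = 9, 403835 mod 16 = 11, 403835 mod 17 = 0.

x ≡ 403835 (mod 739024).


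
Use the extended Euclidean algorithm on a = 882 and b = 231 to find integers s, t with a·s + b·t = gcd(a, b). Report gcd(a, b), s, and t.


Euclidean algorithm on (882, 231) — divide until remainder is 0:
  882 = 3 · 231 + 189
  231 = 1 · 189 + 42
  189 = 4 · 42 + 21
  42 = 2 · 21 + 0
gcd(882, 231) = 21.
Track Bezout coefficients alongside the remainders: start with r₀ = 882 = a·1 + b·0 (s = 1, t = 0) and r₁ = 231 = a·0 + b·1 (s = 0, t = 1); each new remainder r_{k+1} = r_{k-1} − q_k·r_k inherits s_{k+1} = s_{k-1} − q_k·s_k, t_{k+1} = t_{k-1} − q_k·t_k, so r_k = a·s_k + b·t_k at every step:
  q = 3: r = 189, s = 1 − 3·0 = 1, t = 0 − 3·1 = -3  (check: 882·1 + 231·(-3) = 189)
  q = 1: r = 42, s = 0 − 1·1 = -1, t = 1 − 1·(-3) = 4  (check: 882·(-1) + 231·4 = 42)
  q = 4: r = 21, s = 1 − 4·(-1) = 5, t = -3 − 4·4 = -19  (check: 882·5 + 231·(-19) = 21)
The row with r = 21 (the gcd) gives the Bezout coefficients s = 5, t = -19.
Result: 882 · (5) + 231 · (-19) = 21.

gcd(882, 231) = 21; s = 5, t = -19 (check: 882·5 + 231·(-19) = 21).


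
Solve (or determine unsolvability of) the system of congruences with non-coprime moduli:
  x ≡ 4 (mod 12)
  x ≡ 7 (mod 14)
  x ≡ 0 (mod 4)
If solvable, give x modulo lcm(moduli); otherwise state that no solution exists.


Moduli 12, 14, 4 are not pairwise coprime, so CRT works modulo lcm(m_i) when all pairwise compatibility conditions hold.
Pairwise compatibility: gcd(m_i, m_j) must divide a_i - a_j for every pair.
Merge one congruence at a time:
  Start: x ≡ 4 (mod 12).
  Combine with x ≡ 7 (mod 14): gcd(12, 14) = 2, and 7 - 4 = 3 is NOT divisible by 2.
    ⇒ system is inconsistent (no integer solution).

No solution (the system is inconsistent).


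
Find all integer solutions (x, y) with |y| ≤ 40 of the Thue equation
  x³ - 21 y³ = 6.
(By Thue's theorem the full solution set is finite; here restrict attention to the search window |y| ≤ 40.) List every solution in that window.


The equation is x³ - 21y³ = 6. For fixed y, x³ = 21·y³ + 6, so a solution requires the RHS to be a perfect cube.
Strategy: iterate y from -40 to 40, compute RHS = 21·y³ + 6, and check whether it is a (positive or negative) perfect cube.
Check small values of y:
  y = 0: RHS = 6 is not a perfect cube.
  y = 1: RHS = 27 = (3)³ ⇒ x = 3 works.
  y = -1: RHS = -15 is not a perfect cube.
  y = 2: RHS = 174 is not a perfect cube.
  y = -2: RHS = -162 is not a perfect cube.
  y = 3: RHS = 573 is not a perfect cube.
  y = -3: RHS = -561 is not a perfect cube.
Continuing the search up to |y| = 40 finds no further solutions beyond those listed.
Collected solutions: (3, 1).

Solutions (with |y| ≤ 40): (3, 1).


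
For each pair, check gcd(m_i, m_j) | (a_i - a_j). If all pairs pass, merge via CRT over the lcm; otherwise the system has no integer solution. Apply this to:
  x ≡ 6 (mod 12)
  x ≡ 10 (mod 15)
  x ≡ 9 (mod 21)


Moduli 12, 15, 21 are not pairwise coprime, so CRT works modulo lcm(m_i) when all pairwise compatibility conditions hold.
Pairwise compatibility: gcd(m_i, m_j) must divide a_i - a_j for every pair.
Merge one congruence at a time:
  Start: x ≡ 6 (mod 12).
  Combine with x ≡ 10 (mod 15): gcd(12, 15) = 3, and 10 - 6 = 4 is NOT divisible by 3.
    ⇒ system is inconsistent (no integer solution).

No solution (the system is inconsistent).


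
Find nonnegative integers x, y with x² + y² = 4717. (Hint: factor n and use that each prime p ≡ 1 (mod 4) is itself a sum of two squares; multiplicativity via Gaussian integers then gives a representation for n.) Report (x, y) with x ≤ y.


Step 1: Factor n = 4717 = 53 · 89.
Step 2: Check the mod-4 condition on each prime factor: 53 ≡ 1 (mod 4), exponent 1; 89 ≡ 1 (mod 4), exponent 1.
All primes ≡ 3 (mod 4) appear to even exponent (or don't appear), so by the two-squares theorem n IS expressible as a sum of two squares.
Step 3: Build a representation. Here n = 53 · 89 is a product of primes ≡ 1 (mod 4). Each prime p ≡ 1 (mod 4) is itself a sum of two squares; find a² by testing p − a² for a perfect square:
  53: 53 − 1² = 52, 53 − 2² = 49 = 7² ⇒ 53 = 2² + 7².
  89: 89 − 1² = 88, 89 − 2² = 85, 89 − 3² = 80, 89 − 4² = 73, 89 − 5² = 64 = 8² ⇒ 89 = 5² + 8².
  Combine using the Brahmagupta–Fibonacci identity (a² + b²)(c² + d²) = (ac − bd)² + (ad + bc)² = (ac + bd)² + (ad − bc)²:
  53 · 89 = 4717: from (2² + 7²)(5² + 8²), take (2·5 − 7·8, 2·8 + 7·5) = (10 − 56, 16 + 35) = (-46, 51); dropping signs (only squares matter) gives (46, 51); check 46² + 51² = 2116 + 2601 = 4717 ✓.
Step 4: Order so x ≤ y and verify: 46² + 51² = 2116 + 2601 = 4717 = n. ✓

n = 4717 = 46² + 51² (one valid representation with x ≤ y).


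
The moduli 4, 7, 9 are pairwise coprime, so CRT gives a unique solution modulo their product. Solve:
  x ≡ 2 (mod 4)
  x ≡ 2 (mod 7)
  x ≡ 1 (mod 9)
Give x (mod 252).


Moduli 4, 7, 9 are pairwise coprime; by CRT there is a unique solution modulo M = 4 · 7 · 9 = 252.
Solve pairwise, accumulating the modulus:
  Start with x ≡ 2 (mod 4).
  Combine with x ≡ 2 (mod 7): since gcd(4, 7) = 1, we get a unique residue mod 28.
    Write x = 2 + 4·t and substitute into x ≡ 2 (mod 7): 4·t ≡ 2 − 2 = 0 (mod 7).
    The inverse of 4 mod 7 is 2 (since 4·2 = 8 = 1·7 + 1), so t ≡ 2·0 = 0 ≡ 0 (mod 7).
    Then x = 2 + 4·0 = 2, valid modulo lcm(4, 7) = 28: x ≡ 2 (mod 28).
  Combine with x ≡ 1 (mod 9): since gcd(28, 9) = 1, we get a unique residue mod 252.
    Write x = 2 + 28·t and substitute into x ≡ 1 (mod 9): 28·t ≡ 1 − 2 = -1 (mod 9).
    Reduce coefficients mod 9: 1·t ≡ 8 (mod 9).
    So t ≡ 8 (mod 9).
    Then x = 2 + 28·8 = 226, valid modulo lcm(28, 9) = 252: x ≡ 226 (mod 252).
Verify: 226 mod 4 = 2 ✓, 226 mod 7 = 2 ✓, 226 mod 9 = 1 ✓.

x ≡ 226 (mod 252).


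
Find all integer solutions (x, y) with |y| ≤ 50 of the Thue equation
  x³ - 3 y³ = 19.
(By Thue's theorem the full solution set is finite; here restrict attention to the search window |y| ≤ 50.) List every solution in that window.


The equation is x³ - 3y³ = 19. For fixed y, x³ = 3·y³ + 19, so a solution requires the RHS to be a perfect cube.
Strategy: iterate y from -50 to 50, compute RHS = 3·y³ + 19, and check whether it is a (positive or negative) perfect cube.
Check small values of y:
  y = 0: RHS = 19 is not a perfect cube.
  y = 1: RHS = 22 is not a perfect cube.
  y = -1: RHS = 16 is not a perfect cube.
  y = 2: RHS = 43 is not a perfect cube.
  y = -2: RHS = -5 is not a perfect cube.
  y = 3: RHS = 100 is not a perfect cube.
  y = -3: RHS = -62 is not a perfect cube.
Continuing the search up to |y| = 50 finds no solutions either.
No (x, y) in the scanned range satisfies the equation.

No integer solutions with |y| ≤ 50.


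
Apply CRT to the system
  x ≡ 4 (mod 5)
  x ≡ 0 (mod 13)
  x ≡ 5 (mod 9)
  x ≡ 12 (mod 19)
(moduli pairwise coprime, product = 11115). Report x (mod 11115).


Product of moduli M = 5 · 13 · 9 · 19 = 11115.
Merge one congruence at a time:
  Start: x ≡ 4 (mod 5).
  Combine with x ≡ 0 (mod 13); new modulus lcm = 65.
    Write x = 4 + 5·t and substitute into x ≡ 0 (mod 13): 5·t ≡ 0 − 4 = -4 (mod 13).
    Reduce coefficients mod 13: 5·t ≡ 9 (mod 13).
    The inverse of 5 mod 13 is 8 (since 5·8 = 40 = 3·13 + 1), so t ≡ 8·9 = 72 ≡ 7 (mod 13).
    Then x = 4 + 5·7 = 39, valid modulo lcm(5, 13) = 65: x ≡ 39 (mod 65).
  Combine with x ≡ 5 (mod 9); new modulus lcm = 585.
    Write x = 39 + 65·t and substitute into x ≡ 5 (mod 9): 65·t ≡ 5 − 39 = -34 (mod 9).
    Reduce coefficients mod 9: 2·t ≡ 2 (mod 9).
    The inverse of 2 mod 9 is 5 (since 2·5 = 10 = 1·9 + 1), so t ≡ 5·2 = 10 ≡ 1 (mod 9).
    Then x = 39 + 65·1 = 104, valid modulo lcm(65, 9) = 585: x ≡ 104 (mod 585).
  Combine with x ≡ 12 (mod 19); new modulus lcm = 11115.
    Write x = 104 + 585·t and substitute into x ≡ 12 (mod 19): 585·t ≡ 12 − 104 = -92 (mod 19).
    Reduce coefficients mod 19: 15·t ≡ 3 (mod 19).
    The inverse of 15 mod 19 is 14 (since 15·14 = 210 = 11·19 + 1), so t ≡ 14·3 = 42 ≡ 4 (mod 19).
    Then x = 104 + 585·4 = 2444, valid modulo lcm(585, 19) = 11115: x ≡ 2444 (mod 11115).
Verify against each original: 2444 mod 5 = 4, 2444 mod 13 = 0, 2444 mod 9 = 5, 2444 mod 19 = 12.

x ≡ 2444 (mod 11115).


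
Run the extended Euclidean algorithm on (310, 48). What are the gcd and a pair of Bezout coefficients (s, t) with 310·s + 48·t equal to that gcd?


Euclidean algorithm on (310, 48) — divide until remainder is 0:
  310 = 6 · 48 + 22
  48 = 2 · 22 + 4
  22 = 5 · 4 + 2
  4 = 2 · 2 + 0
gcd(310, 48) = 2.
Track Bezout coefficients alongside the remainders: start with r₀ = 310 = a·1 + b·0 (s = 1, t = 0) and r₁ = 48 = a·0 + b·1 (s = 0, t = 1); each new remainder r_{k+1} = r_{k-1} − q_k·r_k inherits s_{k+1} = s_{k-1} − q_k·s_k, t_{k+1} = t_{k-1} − q_k·t_k, so r_k = a·s_k + b·t_k at every step:
  q = 6: r = 22, s = 1 − 6·0 = 1, t = 0 − 6·1 = -6  (check: 310·1 + 48·(-6) = 22)
  q = 2: r = 4, s = 0 − 2·1 = -2, t = 1 − 2·(-6) = 13  (check: 310·(-2) + 48·13 = 4)
  q = 5: r = 2, s = 1 − 5·(-2) = 11, t = -6 − 5·13 = -71  (check: 310·11 + 48·(-71) = 2)
The row with r = 2 (the gcd) gives the Bezout coefficients s = 11, t = -71.
Result: 310 · (11) + 48 · (-71) = 2.

gcd(310, 48) = 2; s = 11, t = -71 (check: 310·11 + 48·(-71) = 2).


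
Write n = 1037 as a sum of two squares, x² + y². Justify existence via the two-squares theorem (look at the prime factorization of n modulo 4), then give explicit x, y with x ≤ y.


Step 1: Factor n = 1037 = 17 · 61.
Step 2: Check the mod-4 condition on each prime factor: 17 ≡ 1 (mod 4), exponent 1; 61 ≡ 1 (mod 4), exponent 1.
All primes ≡ 3 (mod 4) appear to even exponent (or don't appear), so by the two-squares theorem n IS expressible as a sum of two squares.
Step 3: Build a representation. Here n = 17 · 61 is a product of primes ≡ 1 (mod 4). Each prime p ≡ 1 (mod 4) is itself a sum of two squares; find a² by testing p − a² for a perfect square:
  17: 17 − 1² = 16 = 4² ⇒ 17 = 1² + 4².
  61: 61 − 1² = 60, 61 − 2² = 57, 61 − 3² = 52, 61 − 4² = 45, 61 − 5² = 36 = 6² ⇒ 61 = 5² + 6².
  Combine using the Brahmagupta–Fibonacci identity (a² + b²)(c² + d²) = (ac − bd)² + (ad + bc)² = (ac + bd)² + (ad − bc)²:
  17 · 61 = 1037: from (1² + 4²)(5² + 6²), take (1·5 − 4·6, 1·6 + 4·5) = (5 − 24, 6 + 20) = (-19, 26); dropping signs (only squares matter) gives (19, 26); check 19² + 26² = 361 + 676 = 1037 ✓.
Step 4: Order so x ≤ y and verify: 19² + 26² = 361 + 676 = 1037 = n. ✓

n = 1037 = 19² + 26² (one valid representation with x ≤ y).


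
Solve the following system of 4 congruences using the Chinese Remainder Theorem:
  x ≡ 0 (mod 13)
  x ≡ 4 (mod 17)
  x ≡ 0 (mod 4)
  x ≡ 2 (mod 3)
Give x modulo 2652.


Product of moduli M = 13 · 17 · 4 · 3 = 2652.
Merge one congruence at a time:
  Start: x ≡ 0 (mod 13).
  Combine with x ≡ 4 (mod 17); new modulus lcm = 221.
    Write x = 0 + 13·t and substitute into x ≡ 4 (mod 17): 13·t ≡ 4 − 0 = 4 (mod 17).
    The inverse of 13 mod 17 is 4 (since 13·4 = 52 = 3·17 + 1), so t ≡ 4·4 = 16 ≡ 16 (mod 17).
    Then x = 0 + 13·16 = 208, valid modulo lcm(13, 17) = 221: x ≡ 208 (mod 221).
  Combine with x ≡ 0 (mod 4); new modulus lcm = 884.
    Write x = 208 + 221·t and substitute into x ≡ 0 (mod 4): 221·t ≡ 0 − 208 = -208 (mod 4).
    Reduce coefficients mod 4: 1·t ≡ 0 (mod 4).
    So t ≡ 0 (mod 4).
    Then x = 208 + 221·0 = 208, valid modulo lcm(221, 4) = 884: x ≡ 208 (mod 884).
  Combine with x ≡ 2 (mod 3); new modulus lcm = 2652.
    Write x = 208 + 884·t and substitute into x ≡ 2 (mod 3): 884·t ≡ 2 − 208 = -206 (mod 3).
    Reduce coefficients mod 3: 2·t ≡ 1 (mod 3).
    The inverse of 2 mod 3 is 2 (since 2·2 = 4 = 1·3 + 1), so t ≡ 2·1 = 2 ≡ 2 (mod 3).
    Then x = 208 + 884·2 = 1976, valid modulo lcm(884, 3) = 2652: x ≡ 1976 (mod 2652).
Verify against each original: 1976 mod 13 = 0, 1976 mod 17 = 4, 1976 mod 4 = 0, 1976 mod 3 = 2.

x ≡ 1976 (mod 2652).
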